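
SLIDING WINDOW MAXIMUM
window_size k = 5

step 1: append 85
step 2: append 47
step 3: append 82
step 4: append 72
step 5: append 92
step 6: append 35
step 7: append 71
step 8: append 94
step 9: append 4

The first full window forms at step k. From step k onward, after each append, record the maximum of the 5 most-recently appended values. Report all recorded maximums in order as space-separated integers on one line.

step 1: append 85 -> window=[85] (not full yet)
step 2: append 47 -> window=[85, 47] (not full yet)
step 3: append 82 -> window=[85, 47, 82] (not full yet)
step 4: append 72 -> window=[85, 47, 82, 72] (not full yet)
step 5: append 92 -> window=[85, 47, 82, 72, 92] -> max=92
step 6: append 35 -> window=[47, 82, 72, 92, 35] -> max=92
step 7: append 71 -> window=[82, 72, 92, 35, 71] -> max=92
step 8: append 94 -> window=[72, 92, 35, 71, 94] -> max=94
step 9: append 4 -> window=[92, 35, 71, 94, 4] -> max=94

Answer: 92 92 92 94 94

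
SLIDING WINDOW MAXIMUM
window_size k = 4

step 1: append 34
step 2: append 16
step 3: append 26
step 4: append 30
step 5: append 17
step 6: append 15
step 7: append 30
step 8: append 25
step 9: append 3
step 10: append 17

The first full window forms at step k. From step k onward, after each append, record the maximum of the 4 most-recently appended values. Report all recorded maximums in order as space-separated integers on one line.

Answer: 34 30 30 30 30 30 30

Derivation:
step 1: append 34 -> window=[34] (not full yet)
step 2: append 16 -> window=[34, 16] (not full yet)
step 3: append 26 -> window=[34, 16, 26] (not full yet)
step 4: append 30 -> window=[34, 16, 26, 30] -> max=34
step 5: append 17 -> window=[16, 26, 30, 17] -> max=30
step 6: append 15 -> window=[26, 30, 17, 15] -> max=30
step 7: append 30 -> window=[30, 17, 15, 30] -> max=30
step 8: append 25 -> window=[17, 15, 30, 25] -> max=30
step 9: append 3 -> window=[15, 30, 25, 3] -> max=30
step 10: append 17 -> window=[30, 25, 3, 17] -> max=30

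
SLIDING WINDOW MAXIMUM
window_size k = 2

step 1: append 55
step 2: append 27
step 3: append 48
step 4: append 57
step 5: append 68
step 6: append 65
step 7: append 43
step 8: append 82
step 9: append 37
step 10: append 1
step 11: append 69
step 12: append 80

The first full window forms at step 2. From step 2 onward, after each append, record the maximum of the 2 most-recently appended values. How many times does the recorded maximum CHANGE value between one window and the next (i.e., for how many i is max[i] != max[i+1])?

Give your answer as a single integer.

Answer: 8

Derivation:
step 1: append 55 -> window=[55] (not full yet)
step 2: append 27 -> window=[55, 27] -> max=55
step 3: append 48 -> window=[27, 48] -> max=48
step 4: append 57 -> window=[48, 57] -> max=57
step 5: append 68 -> window=[57, 68] -> max=68
step 6: append 65 -> window=[68, 65] -> max=68
step 7: append 43 -> window=[65, 43] -> max=65
step 8: append 82 -> window=[43, 82] -> max=82
step 9: append 37 -> window=[82, 37] -> max=82
step 10: append 1 -> window=[37, 1] -> max=37
step 11: append 69 -> window=[1, 69] -> max=69
step 12: append 80 -> window=[69, 80] -> max=80
Recorded maximums: 55 48 57 68 68 65 82 82 37 69 80
Changes between consecutive maximums: 8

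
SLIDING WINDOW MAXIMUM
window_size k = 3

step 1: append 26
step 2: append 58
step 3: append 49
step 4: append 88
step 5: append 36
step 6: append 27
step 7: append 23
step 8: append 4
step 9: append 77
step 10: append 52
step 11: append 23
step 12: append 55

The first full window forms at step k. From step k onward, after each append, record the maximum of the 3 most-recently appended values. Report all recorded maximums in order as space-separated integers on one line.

step 1: append 26 -> window=[26] (not full yet)
step 2: append 58 -> window=[26, 58] (not full yet)
step 3: append 49 -> window=[26, 58, 49] -> max=58
step 4: append 88 -> window=[58, 49, 88] -> max=88
step 5: append 36 -> window=[49, 88, 36] -> max=88
step 6: append 27 -> window=[88, 36, 27] -> max=88
step 7: append 23 -> window=[36, 27, 23] -> max=36
step 8: append 4 -> window=[27, 23, 4] -> max=27
step 9: append 77 -> window=[23, 4, 77] -> max=77
step 10: append 52 -> window=[4, 77, 52] -> max=77
step 11: append 23 -> window=[77, 52, 23] -> max=77
step 12: append 55 -> window=[52, 23, 55] -> max=55

Answer: 58 88 88 88 36 27 77 77 77 55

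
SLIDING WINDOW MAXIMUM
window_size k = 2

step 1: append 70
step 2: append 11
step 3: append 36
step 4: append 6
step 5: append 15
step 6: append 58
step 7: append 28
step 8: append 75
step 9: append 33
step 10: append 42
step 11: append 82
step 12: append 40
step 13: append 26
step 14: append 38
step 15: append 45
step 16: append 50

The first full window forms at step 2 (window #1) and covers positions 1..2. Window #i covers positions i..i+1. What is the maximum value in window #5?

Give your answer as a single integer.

step 1: append 70 -> window=[70] (not full yet)
step 2: append 11 -> window=[70, 11] -> max=70
step 3: append 36 -> window=[11, 36] -> max=36
step 4: append 6 -> window=[36, 6] -> max=36
step 5: append 15 -> window=[6, 15] -> max=15
step 6: append 58 -> window=[15, 58] -> max=58
Window #5 max = 58

Answer: 58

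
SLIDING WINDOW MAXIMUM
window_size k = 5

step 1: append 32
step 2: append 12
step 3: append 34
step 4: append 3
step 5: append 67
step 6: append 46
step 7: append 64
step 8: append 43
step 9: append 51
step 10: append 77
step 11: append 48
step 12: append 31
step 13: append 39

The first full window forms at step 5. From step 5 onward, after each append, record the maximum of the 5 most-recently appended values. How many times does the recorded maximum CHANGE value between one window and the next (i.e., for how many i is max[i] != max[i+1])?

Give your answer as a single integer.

step 1: append 32 -> window=[32] (not full yet)
step 2: append 12 -> window=[32, 12] (not full yet)
step 3: append 34 -> window=[32, 12, 34] (not full yet)
step 4: append 3 -> window=[32, 12, 34, 3] (not full yet)
step 5: append 67 -> window=[32, 12, 34, 3, 67] -> max=67
step 6: append 46 -> window=[12, 34, 3, 67, 46] -> max=67
step 7: append 64 -> window=[34, 3, 67, 46, 64] -> max=67
step 8: append 43 -> window=[3, 67, 46, 64, 43] -> max=67
step 9: append 51 -> window=[67, 46, 64, 43, 51] -> max=67
step 10: append 77 -> window=[46, 64, 43, 51, 77] -> max=77
step 11: append 48 -> window=[64, 43, 51, 77, 48] -> max=77
step 12: append 31 -> window=[43, 51, 77, 48, 31] -> max=77
step 13: append 39 -> window=[51, 77, 48, 31, 39] -> max=77
Recorded maximums: 67 67 67 67 67 77 77 77 77
Changes between consecutive maximums: 1

Answer: 1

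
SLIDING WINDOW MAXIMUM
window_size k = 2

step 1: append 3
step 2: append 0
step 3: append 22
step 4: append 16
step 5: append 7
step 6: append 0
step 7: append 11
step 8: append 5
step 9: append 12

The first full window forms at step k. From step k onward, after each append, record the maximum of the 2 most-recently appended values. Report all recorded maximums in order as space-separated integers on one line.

Answer: 3 22 22 16 7 11 11 12

Derivation:
step 1: append 3 -> window=[3] (not full yet)
step 2: append 0 -> window=[3, 0] -> max=3
step 3: append 22 -> window=[0, 22] -> max=22
step 4: append 16 -> window=[22, 16] -> max=22
step 5: append 7 -> window=[16, 7] -> max=16
step 6: append 0 -> window=[7, 0] -> max=7
step 7: append 11 -> window=[0, 11] -> max=11
step 8: append 5 -> window=[11, 5] -> max=11
step 9: append 12 -> window=[5, 12] -> max=12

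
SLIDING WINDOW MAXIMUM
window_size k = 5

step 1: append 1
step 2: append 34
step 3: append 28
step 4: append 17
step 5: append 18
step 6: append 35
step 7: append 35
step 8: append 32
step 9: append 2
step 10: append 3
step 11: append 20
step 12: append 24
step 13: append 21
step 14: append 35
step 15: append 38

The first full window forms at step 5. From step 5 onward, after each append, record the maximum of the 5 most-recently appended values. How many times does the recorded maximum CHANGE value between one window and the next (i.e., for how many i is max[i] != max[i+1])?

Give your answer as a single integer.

Answer: 5

Derivation:
step 1: append 1 -> window=[1] (not full yet)
step 2: append 34 -> window=[1, 34] (not full yet)
step 3: append 28 -> window=[1, 34, 28] (not full yet)
step 4: append 17 -> window=[1, 34, 28, 17] (not full yet)
step 5: append 18 -> window=[1, 34, 28, 17, 18] -> max=34
step 6: append 35 -> window=[34, 28, 17, 18, 35] -> max=35
step 7: append 35 -> window=[28, 17, 18, 35, 35] -> max=35
step 8: append 32 -> window=[17, 18, 35, 35, 32] -> max=35
step 9: append 2 -> window=[18, 35, 35, 32, 2] -> max=35
step 10: append 3 -> window=[35, 35, 32, 2, 3] -> max=35
step 11: append 20 -> window=[35, 32, 2, 3, 20] -> max=35
step 12: append 24 -> window=[32, 2, 3, 20, 24] -> max=32
step 13: append 21 -> window=[2, 3, 20, 24, 21] -> max=24
step 14: append 35 -> window=[3, 20, 24, 21, 35] -> max=35
step 15: append 38 -> window=[20, 24, 21, 35, 38] -> max=38
Recorded maximums: 34 35 35 35 35 35 35 32 24 35 38
Changes between consecutive maximums: 5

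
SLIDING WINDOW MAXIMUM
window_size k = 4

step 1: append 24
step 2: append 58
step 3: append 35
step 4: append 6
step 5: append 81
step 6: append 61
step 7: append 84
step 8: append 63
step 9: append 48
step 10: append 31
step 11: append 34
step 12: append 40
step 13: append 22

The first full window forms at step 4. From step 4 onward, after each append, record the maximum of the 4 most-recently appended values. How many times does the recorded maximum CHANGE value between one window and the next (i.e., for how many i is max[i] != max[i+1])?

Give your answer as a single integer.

Answer: 5

Derivation:
step 1: append 24 -> window=[24] (not full yet)
step 2: append 58 -> window=[24, 58] (not full yet)
step 3: append 35 -> window=[24, 58, 35] (not full yet)
step 4: append 6 -> window=[24, 58, 35, 6] -> max=58
step 5: append 81 -> window=[58, 35, 6, 81] -> max=81
step 6: append 61 -> window=[35, 6, 81, 61] -> max=81
step 7: append 84 -> window=[6, 81, 61, 84] -> max=84
step 8: append 63 -> window=[81, 61, 84, 63] -> max=84
step 9: append 48 -> window=[61, 84, 63, 48] -> max=84
step 10: append 31 -> window=[84, 63, 48, 31] -> max=84
step 11: append 34 -> window=[63, 48, 31, 34] -> max=63
step 12: append 40 -> window=[48, 31, 34, 40] -> max=48
step 13: append 22 -> window=[31, 34, 40, 22] -> max=40
Recorded maximums: 58 81 81 84 84 84 84 63 48 40
Changes between consecutive maximums: 5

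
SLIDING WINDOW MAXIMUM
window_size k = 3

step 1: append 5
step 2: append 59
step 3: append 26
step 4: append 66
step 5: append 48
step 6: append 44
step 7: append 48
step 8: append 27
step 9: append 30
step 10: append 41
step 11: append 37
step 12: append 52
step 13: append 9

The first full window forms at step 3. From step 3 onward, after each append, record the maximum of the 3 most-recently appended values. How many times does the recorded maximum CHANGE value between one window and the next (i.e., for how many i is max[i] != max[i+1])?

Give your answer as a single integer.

step 1: append 5 -> window=[5] (not full yet)
step 2: append 59 -> window=[5, 59] (not full yet)
step 3: append 26 -> window=[5, 59, 26] -> max=59
step 4: append 66 -> window=[59, 26, 66] -> max=66
step 5: append 48 -> window=[26, 66, 48] -> max=66
step 6: append 44 -> window=[66, 48, 44] -> max=66
step 7: append 48 -> window=[48, 44, 48] -> max=48
step 8: append 27 -> window=[44, 48, 27] -> max=48
step 9: append 30 -> window=[48, 27, 30] -> max=48
step 10: append 41 -> window=[27, 30, 41] -> max=41
step 11: append 37 -> window=[30, 41, 37] -> max=41
step 12: append 52 -> window=[41, 37, 52] -> max=52
step 13: append 9 -> window=[37, 52, 9] -> max=52
Recorded maximums: 59 66 66 66 48 48 48 41 41 52 52
Changes between consecutive maximums: 4

Answer: 4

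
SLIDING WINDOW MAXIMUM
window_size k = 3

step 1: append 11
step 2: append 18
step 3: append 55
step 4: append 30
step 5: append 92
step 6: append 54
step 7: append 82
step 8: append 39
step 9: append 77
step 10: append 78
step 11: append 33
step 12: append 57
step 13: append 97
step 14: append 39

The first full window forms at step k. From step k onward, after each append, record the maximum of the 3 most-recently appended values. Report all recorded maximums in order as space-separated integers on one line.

Answer: 55 55 92 92 92 82 82 78 78 78 97 97

Derivation:
step 1: append 11 -> window=[11] (not full yet)
step 2: append 18 -> window=[11, 18] (not full yet)
step 3: append 55 -> window=[11, 18, 55] -> max=55
step 4: append 30 -> window=[18, 55, 30] -> max=55
step 5: append 92 -> window=[55, 30, 92] -> max=92
step 6: append 54 -> window=[30, 92, 54] -> max=92
step 7: append 82 -> window=[92, 54, 82] -> max=92
step 8: append 39 -> window=[54, 82, 39] -> max=82
step 9: append 77 -> window=[82, 39, 77] -> max=82
step 10: append 78 -> window=[39, 77, 78] -> max=78
step 11: append 33 -> window=[77, 78, 33] -> max=78
step 12: append 57 -> window=[78, 33, 57] -> max=78
step 13: append 97 -> window=[33, 57, 97] -> max=97
step 14: append 39 -> window=[57, 97, 39] -> max=97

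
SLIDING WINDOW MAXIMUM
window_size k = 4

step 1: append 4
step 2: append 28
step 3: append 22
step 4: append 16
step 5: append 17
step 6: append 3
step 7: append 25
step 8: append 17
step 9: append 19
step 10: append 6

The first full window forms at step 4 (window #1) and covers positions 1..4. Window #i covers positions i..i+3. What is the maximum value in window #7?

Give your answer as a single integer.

step 1: append 4 -> window=[4] (not full yet)
step 2: append 28 -> window=[4, 28] (not full yet)
step 3: append 22 -> window=[4, 28, 22] (not full yet)
step 4: append 16 -> window=[4, 28, 22, 16] -> max=28
step 5: append 17 -> window=[28, 22, 16, 17] -> max=28
step 6: append 3 -> window=[22, 16, 17, 3] -> max=22
step 7: append 25 -> window=[16, 17, 3, 25] -> max=25
step 8: append 17 -> window=[17, 3, 25, 17] -> max=25
step 9: append 19 -> window=[3, 25, 17, 19] -> max=25
step 10: append 6 -> window=[25, 17, 19, 6] -> max=25
Window #7 max = 25

Answer: 25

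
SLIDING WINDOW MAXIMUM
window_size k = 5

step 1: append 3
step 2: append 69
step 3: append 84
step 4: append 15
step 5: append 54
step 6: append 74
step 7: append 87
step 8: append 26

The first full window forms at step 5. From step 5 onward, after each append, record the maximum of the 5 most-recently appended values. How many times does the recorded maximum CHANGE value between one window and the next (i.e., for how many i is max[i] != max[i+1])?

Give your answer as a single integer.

Answer: 1

Derivation:
step 1: append 3 -> window=[3] (not full yet)
step 2: append 69 -> window=[3, 69] (not full yet)
step 3: append 84 -> window=[3, 69, 84] (not full yet)
step 4: append 15 -> window=[3, 69, 84, 15] (not full yet)
step 5: append 54 -> window=[3, 69, 84, 15, 54] -> max=84
step 6: append 74 -> window=[69, 84, 15, 54, 74] -> max=84
step 7: append 87 -> window=[84, 15, 54, 74, 87] -> max=87
step 8: append 26 -> window=[15, 54, 74, 87, 26] -> max=87
Recorded maximums: 84 84 87 87
Changes between consecutive maximums: 1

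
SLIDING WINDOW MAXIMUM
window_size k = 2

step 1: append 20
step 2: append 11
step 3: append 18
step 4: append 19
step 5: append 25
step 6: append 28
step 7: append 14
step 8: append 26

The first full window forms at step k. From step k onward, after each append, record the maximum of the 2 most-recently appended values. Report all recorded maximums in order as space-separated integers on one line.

step 1: append 20 -> window=[20] (not full yet)
step 2: append 11 -> window=[20, 11] -> max=20
step 3: append 18 -> window=[11, 18] -> max=18
step 4: append 19 -> window=[18, 19] -> max=19
step 5: append 25 -> window=[19, 25] -> max=25
step 6: append 28 -> window=[25, 28] -> max=28
step 7: append 14 -> window=[28, 14] -> max=28
step 8: append 26 -> window=[14, 26] -> max=26

Answer: 20 18 19 25 28 28 26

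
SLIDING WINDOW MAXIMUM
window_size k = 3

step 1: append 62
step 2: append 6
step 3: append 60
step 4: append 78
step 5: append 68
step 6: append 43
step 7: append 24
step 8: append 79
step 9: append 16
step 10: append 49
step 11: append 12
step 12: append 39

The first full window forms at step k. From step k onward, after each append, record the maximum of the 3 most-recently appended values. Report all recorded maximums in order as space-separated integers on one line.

step 1: append 62 -> window=[62] (not full yet)
step 2: append 6 -> window=[62, 6] (not full yet)
step 3: append 60 -> window=[62, 6, 60] -> max=62
step 4: append 78 -> window=[6, 60, 78] -> max=78
step 5: append 68 -> window=[60, 78, 68] -> max=78
step 6: append 43 -> window=[78, 68, 43] -> max=78
step 7: append 24 -> window=[68, 43, 24] -> max=68
step 8: append 79 -> window=[43, 24, 79] -> max=79
step 9: append 16 -> window=[24, 79, 16] -> max=79
step 10: append 49 -> window=[79, 16, 49] -> max=79
step 11: append 12 -> window=[16, 49, 12] -> max=49
step 12: append 39 -> window=[49, 12, 39] -> max=49

Answer: 62 78 78 78 68 79 79 79 49 49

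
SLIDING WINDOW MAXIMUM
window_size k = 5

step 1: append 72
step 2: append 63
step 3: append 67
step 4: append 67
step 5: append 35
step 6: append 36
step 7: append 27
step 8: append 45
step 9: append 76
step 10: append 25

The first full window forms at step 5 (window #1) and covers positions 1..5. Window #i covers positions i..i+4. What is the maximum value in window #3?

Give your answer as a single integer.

step 1: append 72 -> window=[72] (not full yet)
step 2: append 63 -> window=[72, 63] (not full yet)
step 3: append 67 -> window=[72, 63, 67] (not full yet)
step 4: append 67 -> window=[72, 63, 67, 67] (not full yet)
step 5: append 35 -> window=[72, 63, 67, 67, 35] -> max=72
step 6: append 36 -> window=[63, 67, 67, 35, 36] -> max=67
step 7: append 27 -> window=[67, 67, 35, 36, 27] -> max=67
Window #3 max = 67

Answer: 67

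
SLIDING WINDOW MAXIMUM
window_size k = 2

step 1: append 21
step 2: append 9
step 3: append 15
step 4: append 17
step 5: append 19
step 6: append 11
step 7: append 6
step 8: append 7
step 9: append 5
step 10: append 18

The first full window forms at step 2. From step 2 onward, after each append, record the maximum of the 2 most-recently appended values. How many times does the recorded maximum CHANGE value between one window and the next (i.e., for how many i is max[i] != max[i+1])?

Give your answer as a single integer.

step 1: append 21 -> window=[21] (not full yet)
step 2: append 9 -> window=[21, 9] -> max=21
step 3: append 15 -> window=[9, 15] -> max=15
step 4: append 17 -> window=[15, 17] -> max=17
step 5: append 19 -> window=[17, 19] -> max=19
step 6: append 11 -> window=[19, 11] -> max=19
step 7: append 6 -> window=[11, 6] -> max=11
step 8: append 7 -> window=[6, 7] -> max=7
step 9: append 5 -> window=[7, 5] -> max=7
step 10: append 18 -> window=[5, 18] -> max=18
Recorded maximums: 21 15 17 19 19 11 7 7 18
Changes between consecutive maximums: 6

Answer: 6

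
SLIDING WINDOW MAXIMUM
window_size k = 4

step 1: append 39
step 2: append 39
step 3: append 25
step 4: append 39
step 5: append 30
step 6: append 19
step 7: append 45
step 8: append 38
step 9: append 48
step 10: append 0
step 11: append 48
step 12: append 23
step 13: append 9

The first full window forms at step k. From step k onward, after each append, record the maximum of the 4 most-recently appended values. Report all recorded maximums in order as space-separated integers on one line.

Answer: 39 39 39 45 45 48 48 48 48 48

Derivation:
step 1: append 39 -> window=[39] (not full yet)
step 2: append 39 -> window=[39, 39] (not full yet)
step 3: append 25 -> window=[39, 39, 25] (not full yet)
step 4: append 39 -> window=[39, 39, 25, 39] -> max=39
step 5: append 30 -> window=[39, 25, 39, 30] -> max=39
step 6: append 19 -> window=[25, 39, 30, 19] -> max=39
step 7: append 45 -> window=[39, 30, 19, 45] -> max=45
step 8: append 38 -> window=[30, 19, 45, 38] -> max=45
step 9: append 48 -> window=[19, 45, 38, 48] -> max=48
step 10: append 0 -> window=[45, 38, 48, 0] -> max=48
step 11: append 48 -> window=[38, 48, 0, 48] -> max=48
step 12: append 23 -> window=[48, 0, 48, 23] -> max=48
step 13: append 9 -> window=[0, 48, 23, 9] -> max=48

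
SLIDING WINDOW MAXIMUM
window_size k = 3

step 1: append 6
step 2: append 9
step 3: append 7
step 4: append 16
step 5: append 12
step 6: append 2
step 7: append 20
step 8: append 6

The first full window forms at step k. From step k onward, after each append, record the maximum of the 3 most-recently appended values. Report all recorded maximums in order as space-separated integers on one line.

step 1: append 6 -> window=[6] (not full yet)
step 2: append 9 -> window=[6, 9] (not full yet)
step 3: append 7 -> window=[6, 9, 7] -> max=9
step 4: append 16 -> window=[9, 7, 16] -> max=16
step 5: append 12 -> window=[7, 16, 12] -> max=16
step 6: append 2 -> window=[16, 12, 2] -> max=16
step 7: append 20 -> window=[12, 2, 20] -> max=20
step 8: append 6 -> window=[2, 20, 6] -> max=20

Answer: 9 16 16 16 20 20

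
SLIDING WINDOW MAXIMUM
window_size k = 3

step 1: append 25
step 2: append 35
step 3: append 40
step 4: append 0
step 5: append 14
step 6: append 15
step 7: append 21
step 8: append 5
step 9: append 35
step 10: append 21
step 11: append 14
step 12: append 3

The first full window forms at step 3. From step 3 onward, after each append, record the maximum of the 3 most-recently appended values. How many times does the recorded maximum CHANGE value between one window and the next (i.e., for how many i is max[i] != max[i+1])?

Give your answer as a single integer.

Answer: 4

Derivation:
step 1: append 25 -> window=[25] (not full yet)
step 2: append 35 -> window=[25, 35] (not full yet)
step 3: append 40 -> window=[25, 35, 40] -> max=40
step 4: append 0 -> window=[35, 40, 0] -> max=40
step 5: append 14 -> window=[40, 0, 14] -> max=40
step 6: append 15 -> window=[0, 14, 15] -> max=15
step 7: append 21 -> window=[14, 15, 21] -> max=21
step 8: append 5 -> window=[15, 21, 5] -> max=21
step 9: append 35 -> window=[21, 5, 35] -> max=35
step 10: append 21 -> window=[5, 35, 21] -> max=35
step 11: append 14 -> window=[35, 21, 14] -> max=35
step 12: append 3 -> window=[21, 14, 3] -> max=21
Recorded maximums: 40 40 40 15 21 21 35 35 35 21
Changes between consecutive maximums: 4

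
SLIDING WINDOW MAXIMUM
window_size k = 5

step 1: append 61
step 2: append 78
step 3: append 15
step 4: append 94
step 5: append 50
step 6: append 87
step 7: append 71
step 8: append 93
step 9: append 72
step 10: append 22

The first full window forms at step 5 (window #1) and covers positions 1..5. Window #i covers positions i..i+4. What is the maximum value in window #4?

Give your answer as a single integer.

Answer: 94

Derivation:
step 1: append 61 -> window=[61] (not full yet)
step 2: append 78 -> window=[61, 78] (not full yet)
step 3: append 15 -> window=[61, 78, 15] (not full yet)
step 4: append 94 -> window=[61, 78, 15, 94] (not full yet)
step 5: append 50 -> window=[61, 78, 15, 94, 50] -> max=94
step 6: append 87 -> window=[78, 15, 94, 50, 87] -> max=94
step 7: append 71 -> window=[15, 94, 50, 87, 71] -> max=94
step 8: append 93 -> window=[94, 50, 87, 71, 93] -> max=94
Window #4 max = 94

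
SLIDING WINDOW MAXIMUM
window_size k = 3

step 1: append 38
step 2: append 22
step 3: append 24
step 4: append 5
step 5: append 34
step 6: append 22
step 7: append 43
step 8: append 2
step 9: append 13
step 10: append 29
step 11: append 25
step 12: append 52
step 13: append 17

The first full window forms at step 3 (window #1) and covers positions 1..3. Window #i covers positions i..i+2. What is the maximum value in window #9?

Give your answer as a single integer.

step 1: append 38 -> window=[38] (not full yet)
step 2: append 22 -> window=[38, 22] (not full yet)
step 3: append 24 -> window=[38, 22, 24] -> max=38
step 4: append 5 -> window=[22, 24, 5] -> max=24
step 5: append 34 -> window=[24, 5, 34] -> max=34
step 6: append 22 -> window=[5, 34, 22] -> max=34
step 7: append 43 -> window=[34, 22, 43] -> max=43
step 8: append 2 -> window=[22, 43, 2] -> max=43
step 9: append 13 -> window=[43, 2, 13] -> max=43
step 10: append 29 -> window=[2, 13, 29] -> max=29
step 11: append 25 -> window=[13, 29, 25] -> max=29
Window #9 max = 29

Answer: 29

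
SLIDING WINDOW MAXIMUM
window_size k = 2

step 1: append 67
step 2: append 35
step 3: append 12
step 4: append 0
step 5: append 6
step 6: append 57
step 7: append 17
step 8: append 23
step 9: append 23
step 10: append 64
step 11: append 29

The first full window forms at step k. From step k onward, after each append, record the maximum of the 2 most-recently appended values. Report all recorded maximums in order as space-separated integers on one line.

Answer: 67 35 12 6 57 57 23 23 64 64

Derivation:
step 1: append 67 -> window=[67] (not full yet)
step 2: append 35 -> window=[67, 35] -> max=67
step 3: append 12 -> window=[35, 12] -> max=35
step 4: append 0 -> window=[12, 0] -> max=12
step 5: append 6 -> window=[0, 6] -> max=6
step 6: append 57 -> window=[6, 57] -> max=57
step 7: append 17 -> window=[57, 17] -> max=57
step 8: append 23 -> window=[17, 23] -> max=23
step 9: append 23 -> window=[23, 23] -> max=23
step 10: append 64 -> window=[23, 64] -> max=64
step 11: append 29 -> window=[64, 29] -> max=64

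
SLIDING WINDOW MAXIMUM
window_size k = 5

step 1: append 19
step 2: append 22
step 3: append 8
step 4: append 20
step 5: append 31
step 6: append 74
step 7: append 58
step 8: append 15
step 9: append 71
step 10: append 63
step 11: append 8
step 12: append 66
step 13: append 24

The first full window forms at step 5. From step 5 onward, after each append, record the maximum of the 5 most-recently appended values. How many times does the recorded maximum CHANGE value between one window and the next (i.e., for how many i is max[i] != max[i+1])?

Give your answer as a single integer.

Answer: 2

Derivation:
step 1: append 19 -> window=[19] (not full yet)
step 2: append 22 -> window=[19, 22] (not full yet)
step 3: append 8 -> window=[19, 22, 8] (not full yet)
step 4: append 20 -> window=[19, 22, 8, 20] (not full yet)
step 5: append 31 -> window=[19, 22, 8, 20, 31] -> max=31
step 6: append 74 -> window=[22, 8, 20, 31, 74] -> max=74
step 7: append 58 -> window=[8, 20, 31, 74, 58] -> max=74
step 8: append 15 -> window=[20, 31, 74, 58, 15] -> max=74
step 9: append 71 -> window=[31, 74, 58, 15, 71] -> max=74
step 10: append 63 -> window=[74, 58, 15, 71, 63] -> max=74
step 11: append 8 -> window=[58, 15, 71, 63, 8] -> max=71
step 12: append 66 -> window=[15, 71, 63, 8, 66] -> max=71
step 13: append 24 -> window=[71, 63, 8, 66, 24] -> max=71
Recorded maximums: 31 74 74 74 74 74 71 71 71
Changes between consecutive maximums: 2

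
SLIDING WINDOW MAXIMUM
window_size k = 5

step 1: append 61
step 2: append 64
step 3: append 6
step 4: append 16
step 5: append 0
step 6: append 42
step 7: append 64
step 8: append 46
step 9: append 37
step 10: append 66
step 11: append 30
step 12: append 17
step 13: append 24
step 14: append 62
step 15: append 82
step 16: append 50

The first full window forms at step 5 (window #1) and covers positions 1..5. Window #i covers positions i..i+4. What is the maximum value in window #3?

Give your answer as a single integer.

Answer: 64

Derivation:
step 1: append 61 -> window=[61] (not full yet)
step 2: append 64 -> window=[61, 64] (not full yet)
step 3: append 6 -> window=[61, 64, 6] (not full yet)
step 4: append 16 -> window=[61, 64, 6, 16] (not full yet)
step 5: append 0 -> window=[61, 64, 6, 16, 0] -> max=64
step 6: append 42 -> window=[64, 6, 16, 0, 42] -> max=64
step 7: append 64 -> window=[6, 16, 0, 42, 64] -> max=64
Window #3 max = 64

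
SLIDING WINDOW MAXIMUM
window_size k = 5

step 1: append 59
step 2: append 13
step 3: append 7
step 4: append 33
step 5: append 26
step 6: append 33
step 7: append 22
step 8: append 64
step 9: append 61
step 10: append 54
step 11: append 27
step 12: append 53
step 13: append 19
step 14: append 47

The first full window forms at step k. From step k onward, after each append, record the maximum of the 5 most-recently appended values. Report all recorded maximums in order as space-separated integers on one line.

step 1: append 59 -> window=[59] (not full yet)
step 2: append 13 -> window=[59, 13] (not full yet)
step 3: append 7 -> window=[59, 13, 7] (not full yet)
step 4: append 33 -> window=[59, 13, 7, 33] (not full yet)
step 5: append 26 -> window=[59, 13, 7, 33, 26] -> max=59
step 6: append 33 -> window=[13, 7, 33, 26, 33] -> max=33
step 7: append 22 -> window=[7, 33, 26, 33, 22] -> max=33
step 8: append 64 -> window=[33, 26, 33, 22, 64] -> max=64
step 9: append 61 -> window=[26, 33, 22, 64, 61] -> max=64
step 10: append 54 -> window=[33, 22, 64, 61, 54] -> max=64
step 11: append 27 -> window=[22, 64, 61, 54, 27] -> max=64
step 12: append 53 -> window=[64, 61, 54, 27, 53] -> max=64
step 13: append 19 -> window=[61, 54, 27, 53, 19] -> max=61
step 14: append 47 -> window=[54, 27, 53, 19, 47] -> max=54

Answer: 59 33 33 64 64 64 64 64 61 54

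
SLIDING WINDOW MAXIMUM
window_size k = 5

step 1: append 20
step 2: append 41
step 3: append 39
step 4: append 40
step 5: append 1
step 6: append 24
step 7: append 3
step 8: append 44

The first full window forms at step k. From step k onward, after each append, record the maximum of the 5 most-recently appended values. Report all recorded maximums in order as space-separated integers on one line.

step 1: append 20 -> window=[20] (not full yet)
step 2: append 41 -> window=[20, 41] (not full yet)
step 3: append 39 -> window=[20, 41, 39] (not full yet)
step 4: append 40 -> window=[20, 41, 39, 40] (not full yet)
step 5: append 1 -> window=[20, 41, 39, 40, 1] -> max=41
step 6: append 24 -> window=[41, 39, 40, 1, 24] -> max=41
step 7: append 3 -> window=[39, 40, 1, 24, 3] -> max=40
step 8: append 44 -> window=[40, 1, 24, 3, 44] -> max=44

Answer: 41 41 40 44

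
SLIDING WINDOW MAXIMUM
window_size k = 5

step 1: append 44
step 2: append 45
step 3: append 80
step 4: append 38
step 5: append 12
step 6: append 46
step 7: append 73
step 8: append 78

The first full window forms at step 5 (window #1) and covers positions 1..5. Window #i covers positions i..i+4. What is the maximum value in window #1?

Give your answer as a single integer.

Answer: 80

Derivation:
step 1: append 44 -> window=[44] (not full yet)
step 2: append 45 -> window=[44, 45] (not full yet)
step 3: append 80 -> window=[44, 45, 80] (not full yet)
step 4: append 38 -> window=[44, 45, 80, 38] (not full yet)
step 5: append 12 -> window=[44, 45, 80, 38, 12] -> max=80
Window #1 max = 80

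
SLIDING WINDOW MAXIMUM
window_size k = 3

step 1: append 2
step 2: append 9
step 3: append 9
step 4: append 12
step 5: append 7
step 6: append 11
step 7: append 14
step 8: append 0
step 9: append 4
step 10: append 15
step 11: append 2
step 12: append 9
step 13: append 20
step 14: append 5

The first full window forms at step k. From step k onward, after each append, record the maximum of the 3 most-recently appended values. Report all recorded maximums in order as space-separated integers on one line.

Answer: 9 12 12 12 14 14 14 15 15 15 20 20

Derivation:
step 1: append 2 -> window=[2] (not full yet)
step 2: append 9 -> window=[2, 9] (not full yet)
step 3: append 9 -> window=[2, 9, 9] -> max=9
step 4: append 12 -> window=[9, 9, 12] -> max=12
step 5: append 7 -> window=[9, 12, 7] -> max=12
step 6: append 11 -> window=[12, 7, 11] -> max=12
step 7: append 14 -> window=[7, 11, 14] -> max=14
step 8: append 0 -> window=[11, 14, 0] -> max=14
step 9: append 4 -> window=[14, 0, 4] -> max=14
step 10: append 15 -> window=[0, 4, 15] -> max=15
step 11: append 2 -> window=[4, 15, 2] -> max=15
step 12: append 9 -> window=[15, 2, 9] -> max=15
step 13: append 20 -> window=[2, 9, 20] -> max=20
step 14: append 5 -> window=[9, 20, 5] -> max=20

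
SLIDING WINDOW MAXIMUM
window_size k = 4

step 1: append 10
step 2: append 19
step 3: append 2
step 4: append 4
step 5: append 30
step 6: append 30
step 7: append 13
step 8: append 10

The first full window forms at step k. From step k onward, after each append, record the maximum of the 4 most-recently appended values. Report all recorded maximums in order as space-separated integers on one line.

Answer: 19 30 30 30 30

Derivation:
step 1: append 10 -> window=[10] (not full yet)
step 2: append 19 -> window=[10, 19] (not full yet)
step 3: append 2 -> window=[10, 19, 2] (not full yet)
step 4: append 4 -> window=[10, 19, 2, 4] -> max=19
step 5: append 30 -> window=[19, 2, 4, 30] -> max=30
step 6: append 30 -> window=[2, 4, 30, 30] -> max=30
step 7: append 13 -> window=[4, 30, 30, 13] -> max=30
step 8: append 10 -> window=[30, 30, 13, 10] -> max=30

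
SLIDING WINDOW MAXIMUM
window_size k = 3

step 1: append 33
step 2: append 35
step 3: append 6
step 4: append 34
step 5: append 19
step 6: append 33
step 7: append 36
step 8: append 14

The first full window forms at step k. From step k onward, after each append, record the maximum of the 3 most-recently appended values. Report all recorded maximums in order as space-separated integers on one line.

Answer: 35 35 34 34 36 36

Derivation:
step 1: append 33 -> window=[33] (not full yet)
step 2: append 35 -> window=[33, 35] (not full yet)
step 3: append 6 -> window=[33, 35, 6] -> max=35
step 4: append 34 -> window=[35, 6, 34] -> max=35
step 5: append 19 -> window=[6, 34, 19] -> max=34
step 6: append 33 -> window=[34, 19, 33] -> max=34
step 7: append 36 -> window=[19, 33, 36] -> max=36
step 8: append 14 -> window=[33, 36, 14] -> max=36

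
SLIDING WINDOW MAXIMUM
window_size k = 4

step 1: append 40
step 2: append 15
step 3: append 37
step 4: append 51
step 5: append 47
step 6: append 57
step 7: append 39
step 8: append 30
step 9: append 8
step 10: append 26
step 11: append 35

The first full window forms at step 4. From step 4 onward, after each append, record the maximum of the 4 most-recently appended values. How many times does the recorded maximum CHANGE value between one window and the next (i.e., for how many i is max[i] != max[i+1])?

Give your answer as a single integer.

step 1: append 40 -> window=[40] (not full yet)
step 2: append 15 -> window=[40, 15] (not full yet)
step 3: append 37 -> window=[40, 15, 37] (not full yet)
step 4: append 51 -> window=[40, 15, 37, 51] -> max=51
step 5: append 47 -> window=[15, 37, 51, 47] -> max=51
step 6: append 57 -> window=[37, 51, 47, 57] -> max=57
step 7: append 39 -> window=[51, 47, 57, 39] -> max=57
step 8: append 30 -> window=[47, 57, 39, 30] -> max=57
step 9: append 8 -> window=[57, 39, 30, 8] -> max=57
step 10: append 26 -> window=[39, 30, 8, 26] -> max=39
step 11: append 35 -> window=[30, 8, 26, 35] -> max=35
Recorded maximums: 51 51 57 57 57 57 39 35
Changes between consecutive maximums: 3

Answer: 3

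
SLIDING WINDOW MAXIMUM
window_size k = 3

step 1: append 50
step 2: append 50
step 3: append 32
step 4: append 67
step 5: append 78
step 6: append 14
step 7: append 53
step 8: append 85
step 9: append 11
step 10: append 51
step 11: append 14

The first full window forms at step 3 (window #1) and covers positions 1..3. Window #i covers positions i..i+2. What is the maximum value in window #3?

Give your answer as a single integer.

step 1: append 50 -> window=[50] (not full yet)
step 2: append 50 -> window=[50, 50] (not full yet)
step 3: append 32 -> window=[50, 50, 32] -> max=50
step 4: append 67 -> window=[50, 32, 67] -> max=67
step 5: append 78 -> window=[32, 67, 78] -> max=78
Window #3 max = 78

Answer: 78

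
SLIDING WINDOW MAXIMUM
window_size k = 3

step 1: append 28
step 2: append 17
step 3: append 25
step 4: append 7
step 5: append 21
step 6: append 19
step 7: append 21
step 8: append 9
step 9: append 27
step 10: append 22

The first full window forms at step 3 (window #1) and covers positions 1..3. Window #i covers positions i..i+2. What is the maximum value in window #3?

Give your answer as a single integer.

step 1: append 28 -> window=[28] (not full yet)
step 2: append 17 -> window=[28, 17] (not full yet)
step 3: append 25 -> window=[28, 17, 25] -> max=28
step 4: append 7 -> window=[17, 25, 7] -> max=25
step 5: append 21 -> window=[25, 7, 21] -> max=25
Window #3 max = 25

Answer: 25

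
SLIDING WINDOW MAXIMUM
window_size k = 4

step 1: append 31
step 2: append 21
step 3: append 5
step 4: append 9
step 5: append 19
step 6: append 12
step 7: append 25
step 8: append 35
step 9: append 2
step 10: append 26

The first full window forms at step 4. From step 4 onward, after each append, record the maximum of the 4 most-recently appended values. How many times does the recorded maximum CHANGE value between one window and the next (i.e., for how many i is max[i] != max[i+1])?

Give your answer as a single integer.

step 1: append 31 -> window=[31] (not full yet)
step 2: append 21 -> window=[31, 21] (not full yet)
step 3: append 5 -> window=[31, 21, 5] (not full yet)
step 4: append 9 -> window=[31, 21, 5, 9] -> max=31
step 5: append 19 -> window=[21, 5, 9, 19] -> max=21
step 6: append 12 -> window=[5, 9, 19, 12] -> max=19
step 7: append 25 -> window=[9, 19, 12, 25] -> max=25
step 8: append 35 -> window=[19, 12, 25, 35] -> max=35
step 9: append 2 -> window=[12, 25, 35, 2] -> max=35
step 10: append 26 -> window=[25, 35, 2, 26] -> max=35
Recorded maximums: 31 21 19 25 35 35 35
Changes between consecutive maximums: 4

Answer: 4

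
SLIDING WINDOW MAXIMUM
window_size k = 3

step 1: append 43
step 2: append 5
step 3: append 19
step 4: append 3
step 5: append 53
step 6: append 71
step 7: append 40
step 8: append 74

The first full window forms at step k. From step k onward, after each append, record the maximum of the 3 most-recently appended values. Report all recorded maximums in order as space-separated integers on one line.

step 1: append 43 -> window=[43] (not full yet)
step 2: append 5 -> window=[43, 5] (not full yet)
step 3: append 19 -> window=[43, 5, 19] -> max=43
step 4: append 3 -> window=[5, 19, 3] -> max=19
step 5: append 53 -> window=[19, 3, 53] -> max=53
step 6: append 71 -> window=[3, 53, 71] -> max=71
step 7: append 40 -> window=[53, 71, 40] -> max=71
step 8: append 74 -> window=[71, 40, 74] -> max=74

Answer: 43 19 53 71 71 74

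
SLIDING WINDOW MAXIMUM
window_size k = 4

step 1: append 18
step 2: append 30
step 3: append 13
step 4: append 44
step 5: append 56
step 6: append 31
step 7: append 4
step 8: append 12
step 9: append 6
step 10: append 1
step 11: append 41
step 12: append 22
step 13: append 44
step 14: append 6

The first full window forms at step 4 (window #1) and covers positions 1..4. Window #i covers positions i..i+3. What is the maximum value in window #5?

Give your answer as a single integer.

step 1: append 18 -> window=[18] (not full yet)
step 2: append 30 -> window=[18, 30] (not full yet)
step 3: append 13 -> window=[18, 30, 13] (not full yet)
step 4: append 44 -> window=[18, 30, 13, 44] -> max=44
step 5: append 56 -> window=[30, 13, 44, 56] -> max=56
step 6: append 31 -> window=[13, 44, 56, 31] -> max=56
step 7: append 4 -> window=[44, 56, 31, 4] -> max=56
step 8: append 12 -> window=[56, 31, 4, 12] -> max=56
Window #5 max = 56

Answer: 56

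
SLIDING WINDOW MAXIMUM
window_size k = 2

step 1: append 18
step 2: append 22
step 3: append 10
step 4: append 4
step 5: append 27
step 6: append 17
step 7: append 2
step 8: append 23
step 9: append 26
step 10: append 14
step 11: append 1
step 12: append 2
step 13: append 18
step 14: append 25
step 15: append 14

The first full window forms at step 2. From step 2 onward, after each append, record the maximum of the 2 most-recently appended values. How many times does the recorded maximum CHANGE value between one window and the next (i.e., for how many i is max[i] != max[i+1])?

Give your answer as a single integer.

step 1: append 18 -> window=[18] (not full yet)
step 2: append 22 -> window=[18, 22] -> max=22
step 3: append 10 -> window=[22, 10] -> max=22
step 4: append 4 -> window=[10, 4] -> max=10
step 5: append 27 -> window=[4, 27] -> max=27
step 6: append 17 -> window=[27, 17] -> max=27
step 7: append 2 -> window=[17, 2] -> max=17
step 8: append 23 -> window=[2, 23] -> max=23
step 9: append 26 -> window=[23, 26] -> max=26
step 10: append 14 -> window=[26, 14] -> max=26
step 11: append 1 -> window=[14, 1] -> max=14
step 12: append 2 -> window=[1, 2] -> max=2
step 13: append 18 -> window=[2, 18] -> max=18
step 14: append 25 -> window=[18, 25] -> max=25
step 15: append 14 -> window=[25, 14] -> max=25
Recorded maximums: 22 22 10 27 27 17 23 26 26 14 2 18 25 25
Changes between consecutive maximums: 9

Answer: 9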